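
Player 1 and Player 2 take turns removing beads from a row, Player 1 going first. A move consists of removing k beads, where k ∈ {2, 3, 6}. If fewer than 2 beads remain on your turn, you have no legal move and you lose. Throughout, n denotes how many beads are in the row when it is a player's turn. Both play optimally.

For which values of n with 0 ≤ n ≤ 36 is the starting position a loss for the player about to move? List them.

Positions with no move are L. A position that does have a move is losing for the player to move precisely when every available move leads to a winning position for the opponent. Fill in the labels:
n=0: no move → L
n=1: no move → L
n=2: reaches L-position 0 → W
n=3: reaches L-position 1 → W
n=4: reaches L-position 1 → W
n=5: only reaches 3(W), 2(W), all W → L
n=6: reaches L-position 0 → W
n=7: reaches L-position 5 → W
n=8: reaches L-position 5 → W
n=9: only reaches 7(W), 6(W), 3(W), all W → L
n=10: only reaches 8(W), 7(W), 4(W), all W → L
n=11: reaches L-position 9 → W
n=12: reaches L-position 10 → W
n=13: reaches L-position 10 → W
n=14: only reaches 12(W), 11(W), 8(W), all W → L
n=15: reaches L-position 9 → W
n=16: reaches L-position 14 → W
n=17: reaches L-position 14 → W
n=18: only reaches 16(W), 15(W), 12(W), all W → L
n=19: only reaches 17(W), 16(W), 13(W), all W → L
n=20: reaches L-position 18 → W
n=21: reaches L-position 19 → W
n=22: reaches L-position 19 → W
n=23: only reaches 21(W), 20(W), 17(W), all W → L
n=24: reaches L-position 18 → W
n=25: reaches L-position 23 → W
n=26: reaches L-position 23 → W
n=27: only reaches 25(W), 24(W), 21(W), all W → L
n=28: only reaches 26(W), 25(W), 22(W), all W → L
n=29: reaches L-position 27 → W
n=30: reaches L-position 28 → W
n=31: reaches L-position 28 → W
n=32: only reaches 30(W), 29(W), 26(W), all W → L
n=33: reaches L-position 27 → W
n=34: reaches L-position 32 → W
n=35: reaches L-position 32 → W
n=36: only reaches 34(W), 33(W), 30(W), all W → L
Reading off the rows marked L gives the requested list; there are 13 such values of n.

0, 1, 5, 9, 10, 14, 18, 19, 23, 27, 28, 32, 36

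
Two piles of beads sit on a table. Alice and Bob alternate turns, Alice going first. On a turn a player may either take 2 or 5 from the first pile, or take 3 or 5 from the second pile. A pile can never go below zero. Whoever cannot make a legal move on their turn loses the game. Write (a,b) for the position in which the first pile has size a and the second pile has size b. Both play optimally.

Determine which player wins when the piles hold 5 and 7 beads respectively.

Bob wins.

Compute win/loss labels from the base case upward. A position with no move is L. Any other position is W if it can reach an L in one move, else L.
No move ever increases a pile, so every position that can arise here has a ≤ 5 and b ≤ 7; it is enough to label the cells with 0 ≤ a ≤ 5 and 0 ≤ b ≤ 7.
Every move lowers a or b (never raises either), so fill the grid row by row in increasing a, and left to right within a row: each cell's successors are then already labelled.
      b=0  b=1  b=2  b=3  b=4  b=5  b=6  b=7
a=0:    L    L    L    W    W    W    W    W
a=1:    L    L    L    W    W    W    W    W
a=2:    W    W    W    L    L    L    W    W
a=3:    W    W    W    L    L    L    W    W
a=4:    L    L    L    W    W    W    W    W
a=5:    W    W    W    W    W    W    L    L
Cells with no legal move (terminal, hence L): (0,0), (0,1), (0,2), (1,0), (1,1), (1,2).
The remaining L cells, each justified by listing all of its moves:
(2,3): moves to (0,3)(W), (2,0)(W); every one is W ⇒ L
(2,4): moves to (0,4)(W), (2,1)(W); every one is W ⇒ L
(2,5): moves to (0,5)(W), (2,2)(W), (2,0)(W); every one is W ⇒ L
(3,3): moves to (1,3)(W), (3,0)(W); every one is W ⇒ L
(3,4): moves to (1,4)(W), (3,1)(W); every one is W ⇒ L
(3,5): moves to (1,5)(W), (3,2)(W), (3,0)(W); every one is W ⇒ L
(4,0): the only move is to (2,0)(W), a W ⇒ L
(4,1): the only move is to (2,1)(W), a W ⇒ L
(4,2): the only move is to (2,2)(W), a W ⇒ L
(5,6): moves to (3,6)(W), (0,6)(W), (5,3)(W), (5,1)(W); every one is W ⇒ L
(5,7): moves to (3,7)(W), (0,7)(W), (5,4)(W), (5,2)(W); every one is W ⇒ L
Every other cell has at least one move into one of the L cells above, so it is W.
Every move from (5,7) reaches a W position, so the mover loses.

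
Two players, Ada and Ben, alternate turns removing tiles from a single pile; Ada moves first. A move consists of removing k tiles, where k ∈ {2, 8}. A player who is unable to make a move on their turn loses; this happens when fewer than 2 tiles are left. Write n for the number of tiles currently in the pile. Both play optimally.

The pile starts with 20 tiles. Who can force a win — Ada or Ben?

Work bottom-up. With no move the player to move loses. Otherwise the position is W if at least one move leads to an L position for the opponent, and L if every move leads to a W.
n=0: no move → L
n=1: no move → L
n=2: W (go to 0, an L position)
n=3: W (go to 1, an L position)
n=4: L (sole option 2(W) is W)
n=5: L (sole option 3(W) is W)
n=6: W (go to 4, an L position)
n=7: W (go to 5, an L position)
n=8: W (go to 0, an L position)
n=9: W (go to 1, an L position)
n=10: L (options 8(W), 2(W) are all W)
n=11: L (options 9(W), 3(W) are all W)
n=12: W (go to 10, an L position)
n=13: W (go to 11, an L position)
n=14: L (options 12(W), 6(W) are all W)
n=15: L (options 13(W), 7(W) are all W)
n=16: W (go to 14, an L position)
n=17: W (go to 15, an L position)
n=18: W (go to 10, an L position)
n=19: W (go to 11, an L position)
n=20: L (options 18(W), 12(W) are all W)
The starting position 20 is L: whatever Ada does, the opponent receives a W position.

Ben wins.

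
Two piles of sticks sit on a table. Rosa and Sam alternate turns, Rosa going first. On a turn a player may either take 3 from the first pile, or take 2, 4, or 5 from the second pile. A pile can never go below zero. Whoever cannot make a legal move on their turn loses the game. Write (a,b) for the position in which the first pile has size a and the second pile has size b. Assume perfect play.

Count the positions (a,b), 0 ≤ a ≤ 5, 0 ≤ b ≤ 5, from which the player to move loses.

12

Positions with no move are L. A position that does have a move is losing for the player to move precisely when every available move leads to a winning position for the opponent. Fill in the labels:
Every move lowers a or b (never raises either), so fill the grid row by row in increasing a, and left to right within a row: each cell's successors are then already labelled.
      b=0  b=1  b=2  b=3  b=4  b=5
a=0:    L    L    W    W    W    W
a=1:    L    L    W    W    W    W
a=2:    L    L    W    W    W    W
a=3:    W    W    L    L    W    W
a=4:    W    W    L    L    W    W
a=5:    W    W    L    L    W    W
Cells with no legal move (terminal, hence L): (0,0), (0,1), (1,0), (1,1), (2,0), (2,1).
The remaining L cells, each justified by listing all of its moves:
(3,2): only reaches (0,2)(W), (3,0)(W), all W → L
(3,3): only reaches (0,3)(W), (3,1)(W), all W → L
(4,2): only reaches (1,2)(W), (4,0)(W), all W → L
(4,3): only reaches (1,3)(W), (4,1)(W), all W → L
(5,2): only reaches (2,2)(W), (5,0)(W), all W → L
(5,3): only reaches (2,3)(W), (5,1)(W), all W → L
Every other cell has at least one move into one of the L cells above, so it is W.
L cells per row: a=0: 2, a=1: 2, a=2: 2, a=3: 2, a=4: 2, a=5: 2; total 12.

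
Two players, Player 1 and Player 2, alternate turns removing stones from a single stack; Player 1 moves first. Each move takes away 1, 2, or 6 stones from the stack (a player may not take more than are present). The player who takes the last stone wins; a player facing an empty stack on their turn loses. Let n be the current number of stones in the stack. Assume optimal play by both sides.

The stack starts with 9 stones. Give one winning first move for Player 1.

Remove 2, leaving 7.

Use the standard recursion: the mover loses at a terminal position; elsewhere, the mover wins exactly when some move hands the opponent an L position.
n=0: no move → L
n=1: can move to 0, which is L ⇒ W
n=2: can move to 0, which is L ⇒ W
n=3: moves to 2(W), 1(W); every one is W ⇒ L
n=4: can move to 3, which is L ⇒ W
n=5: can move to 3, which is L ⇒ W
n=6: can move to 0, which is L ⇒ W
n=7: moves to 6(W), 5(W), 1(W); every one is W ⇒ L
n=8: can move to 7, which is L ⇒ W
n=9: can move to 7, which is L ⇒ W
From 9, the L positions reachable in one move are: 7, 3. Any move reaching one of these is winning.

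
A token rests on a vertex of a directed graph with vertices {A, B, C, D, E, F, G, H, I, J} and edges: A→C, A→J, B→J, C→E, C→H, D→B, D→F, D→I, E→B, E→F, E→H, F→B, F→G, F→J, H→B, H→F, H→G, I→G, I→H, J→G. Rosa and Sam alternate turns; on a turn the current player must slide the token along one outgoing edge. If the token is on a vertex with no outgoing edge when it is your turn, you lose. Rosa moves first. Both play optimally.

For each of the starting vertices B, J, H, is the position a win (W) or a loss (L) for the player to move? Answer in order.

B: L, J: W, H: W

Positions with no move are L. A position that does have a move is losing for the player to move precisely when every available move leads to a winning position for the opponent. Fill in the labels:
Every edge goes from a vertex to one that appears earlier in the order G, J, B, F, H, I, E, C, D, A, so processing vertices in that order labels each vertex after all of its successors.
G: no outgoing edge → L
J: →G(L), so W
B: →J(W) only, which is W, so L
F: →B(L), so W
H: →B(L), so W
I: →G(L), so W
E: →B(L), so W
C: →E(W), H(W) — all W, so L
D: →B(L), so W
A: →C(L), so W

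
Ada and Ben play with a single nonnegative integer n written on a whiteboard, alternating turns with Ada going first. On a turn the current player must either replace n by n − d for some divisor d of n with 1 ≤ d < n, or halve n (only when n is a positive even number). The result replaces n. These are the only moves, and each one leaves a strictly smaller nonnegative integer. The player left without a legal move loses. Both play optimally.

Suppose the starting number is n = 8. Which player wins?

Ada wins.

Classify positions by backward induction: terminal positions (no move available) are L. From any other position, the mover wins iff some move reaches an L.
n=0: no move → L
n=1: no move → L
n=2: W (go to 1, an L position)
n=3: L (sole option 2(W) is W)
n=4: W (go to 3, an L position)
n=5: L (sole option 4(W) is W)
n=6: W (go to 3, an L position)
n=7: L (sole option 6(W) is W)
n=8: W (go to 7, an L position)
The starting position 8 is W: Ada should move to 7, handing over an L position.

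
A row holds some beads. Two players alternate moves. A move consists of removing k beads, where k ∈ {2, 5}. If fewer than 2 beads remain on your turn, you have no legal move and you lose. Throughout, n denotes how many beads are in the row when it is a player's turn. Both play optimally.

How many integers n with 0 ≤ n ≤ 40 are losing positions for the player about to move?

Classify positions by backward induction: terminal positions (no move available) are L. From any other position, the mover wins iff some move reaches an L.
n=0: no move → L
n=1: no move → L
n=2: can move to 0, which is L ⇒ W
n=3: can move to 1, which is L ⇒ W
n=4: the only move is to 2(W), a W ⇒ L
n=5: can move to 0, which is L ⇒ W
n=6: can move to 4, which is L ⇒ W
n=7: moves to 5(W), 2(W); every one is W ⇒ L
n=8: moves to 6(W), 3(W); every one is W ⇒ L
n=9: can move to 7, which is L ⇒ W
n=10: can move to 8, which is L ⇒ W
n=11: moves to 9(W), 6(W); every one is W ⇒ L
n=12: can move to 7, which is L ⇒ W
n=13: can move to 11, which is L ⇒ W
n=14: moves to 12(W), 9(W); every one is W ⇒ L
n=15: moves to 13(W), 10(W); every one is W ⇒ L
n=16: can move to 14, which is L ⇒ W
n=17: can move to 15, which is L ⇒ W
n=18: moves to 16(W), 13(W); every one is W ⇒ L
n=19: can move to 14, which is L ⇒ W
n=20: can move to 18, which is L ⇒ W
n=21: moves to 19(W), 16(W); every one is W ⇒ L
n=22: moves to 20(W), 17(W); every one is W ⇒ L
n=23: can move to 21, which is L ⇒ W
n=24: can move to 22, which is L ⇒ W
n=25: moves to 23(W), 20(W); every one is W ⇒ L
n=26: can move to 21, which is L ⇒ W
n=27: can move to 25, which is L ⇒ W
n=28: moves to 26(W), 23(W); every one is W ⇒ L
n=29: moves to 27(W), 24(W); every one is W ⇒ L
n=30: can move to 28, which is L ⇒ W
n=31: can move to 29, which is L ⇒ W
n=32: moves to 30(W), 27(W); every one is W ⇒ L
n=33: can move to 28, which is L ⇒ W
n=34: can move to 32, which is L ⇒ W
n=35: moves to 33(W), 30(W); every one is W ⇒ L
n=36: moves to 34(W), 31(W); every one is W ⇒ L
n=37: can move to 35, which is L ⇒ W
n=38: can move to 36, which is L ⇒ W
n=39: moves to 37(W), 34(W); every one is W ⇒ L
n=40: can move to 35, which is L ⇒ W
L entries with 0 ≤ n ≤ 40: n = 0, 1, 4, 7, 8, 11, 14, 15, 18, 21, 22, 25, 28, 29, 32, 35, 36, 39; that makes 18.

18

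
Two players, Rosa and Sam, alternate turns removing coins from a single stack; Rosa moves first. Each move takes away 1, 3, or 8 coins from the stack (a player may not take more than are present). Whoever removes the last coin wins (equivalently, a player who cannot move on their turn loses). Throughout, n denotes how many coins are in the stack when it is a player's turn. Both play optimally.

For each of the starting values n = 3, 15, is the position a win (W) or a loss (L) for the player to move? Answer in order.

Build the W/L table. Terminal = L. A non-terminal position is W if it has a move to some L; otherwise it is L.
n=0: no move → L
n=1: can move to 0, which is L ⇒ W
n=2: the only move is to 1(W), a W ⇒ L
n=3: can move to 2, which is L ⇒ W
n=4: moves to 3(W), 1(W); every one is W ⇒ L
n=5: can move to 4, which is L ⇒ W
n=6: moves to 5(W), 3(W); every one is W ⇒ L
n=7: can move to 6, which is L ⇒ W
n=8: can move to 0, which is L ⇒ W
n=9: can move to 6, which is L ⇒ W
n=10: can move to 2, which is L ⇒ W
n=11: moves to 10(W), 8(W), 3(W); every one is W ⇒ L
n=12: can move to 11, which is L ⇒ W
n=13: moves to 12(W), 10(W), 5(W); every one is W ⇒ L
n=14: can move to 13, which is L ⇒ W
n=15: moves to 14(W), 12(W), 7(W); every one is W ⇒ L

3: W, 15: L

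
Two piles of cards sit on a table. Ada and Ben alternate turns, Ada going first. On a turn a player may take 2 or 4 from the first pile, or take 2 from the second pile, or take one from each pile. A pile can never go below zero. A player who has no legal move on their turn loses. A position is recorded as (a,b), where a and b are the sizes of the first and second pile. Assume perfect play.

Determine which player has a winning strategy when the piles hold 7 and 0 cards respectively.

Classify positions by backward induction: terminal positions (no move available) are L. From any other position, the mover wins iff some move reaches an L.
No move ever increases a pile, so every position that can arise here has a ≤ 7 and b ≤ 0; it is enough to label the cells with 0 ≤ a ≤ 7 and 0 ≤ b ≤ 0.
Every move lowers a or b (never raises either), so fill the grid row by row in increasing a, and left to right within a row: each cell's successors are then already labelled.
      b=0
a=0:    L
a=1:    L
a=2:    W
a=3:    W
a=4:    W
a=5:    W
a=6:    L
a=7:    L
Cells with no legal move (terminal, hence L): (0,0), (1,0).
The remaining L cells, each justified by listing all of its moves:
(6,0): →(4,0)(W), (2,0)(W) — all W, so L
(7,0): →(5,0)(W), (3,0)(W) — all W, so L
Every other cell has at least one move into one of the L cells above, so it is W.
Every move from (7,0) reaches a W position, so the mover loses.

Ben wins.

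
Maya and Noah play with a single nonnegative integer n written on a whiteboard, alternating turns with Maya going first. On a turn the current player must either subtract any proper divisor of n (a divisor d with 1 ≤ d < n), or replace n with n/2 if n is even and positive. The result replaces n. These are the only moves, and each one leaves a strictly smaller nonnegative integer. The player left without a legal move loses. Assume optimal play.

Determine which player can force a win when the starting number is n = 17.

Noah wins.

Classify positions by backward induction: terminal positions (no move available) are L. From any other position, the mover wins iff some move reaches an L.
n=0: no move → L
n=1: no move → L
n=2: →1(L), so W
n=3: →2(W) only, which is W, so L
n=4: →3(L), so W
n=5: →4(W) only, which is W, so L
n=6: →3(L), so W
n=7: →6(W) only, which is W, so L
n=8: →7(L), so W
n=9: →6(W), 8(W) — all W, so L
n=10: →5(L), so W
n=11: →10(W) only, which is W, so L
n=12: →9(L), so W
n=13: →12(W) only, which is W, so L
n=14: →7(L), so W
n=15: →10(W), 12(W), 14(W) — all W, so L
n=16: →15(L), so W
n=17: →16(W) only, which is W, so L
Every move from 17 reaches a W position, so the mover loses.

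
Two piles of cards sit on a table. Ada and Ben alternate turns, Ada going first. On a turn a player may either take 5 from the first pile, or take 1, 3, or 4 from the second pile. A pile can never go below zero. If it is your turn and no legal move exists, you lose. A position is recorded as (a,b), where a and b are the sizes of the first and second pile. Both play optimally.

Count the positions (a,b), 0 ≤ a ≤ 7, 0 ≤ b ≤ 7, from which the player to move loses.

Positions with no move are L. A position that does have a move is losing for the player to move precisely when every available move leads to a winning position for the opponent. Fill in the labels:
Every move lowers a or b (never raises either), so fill the grid row by row in increasing a, and left to right within a row: each cell's successors are then already labelled.
      b=0  b=1  b=2  b=3  b=4  b=5  b=6  b=7
a=0:    L    W    L    W    W    W    W    L
a=1:    L    W    L    W    W    W    W    L
a=2:    L    W    L    W    W    W    W    L
a=3:    L    W    L    W    W    W    W    L
a=4:    L    W    L    W    W    W    W    L
a=5:    W    L    W    L    W    W    W    W
a=6:    W    L    W    L    W    W    W    W
a=7:    W    L    W    L    W    W    W    W
Cells with no legal move (terminal, hence L): (0,0), (1,0), (2,0), (3,0), (4,0).
The remaining L cells, each justified by listing all of its moves:
(0,2): only reaches (0,1)(W), which is W → L
(0,7): only reaches (0,6)(W), (0,4)(W), (0,3)(W), all W → L
(1,2): only reaches (1,1)(W), which is W → L
(1,7): only reaches (1,6)(W), (1,4)(W), (1,3)(W), all W → L
(2,2): only reaches (2,1)(W), which is W → L
(2,7): only reaches (2,6)(W), (2,4)(W), (2,3)(W), all W → L
(3,2): only reaches (3,1)(W), which is W → L
(3,7): only reaches (3,6)(W), (3,4)(W), (3,3)(W), all W → L
(4,2): only reaches (4,1)(W), which is W → L
(4,7): only reaches (4,6)(W), (4,4)(W), (4,3)(W), all W → L
(5,1): only reaches (0,1)(W), (5,0)(W), all W → L
(5,3): only reaches (0,3)(W), (5,2)(W), (5,0)(W), all W → L
(6,1): only reaches (1,1)(W), (6,0)(W), all W → L
(6,3): only reaches (1,3)(W), (6,2)(W), (6,0)(W), all W → L
(7,1): only reaches (2,1)(W), (7,0)(W), all W → L
(7,3): only reaches (2,3)(W), (7,2)(W), (7,0)(W), all W → L
Every other cell has at least one move into one of the L cells above, so it is W.
L cells per row: a=0: 3, a=1: 3, a=2: 3, a=3: 3, a=4: 3, a=5: 2, a=6: 2, a=7: 2; total 21.

21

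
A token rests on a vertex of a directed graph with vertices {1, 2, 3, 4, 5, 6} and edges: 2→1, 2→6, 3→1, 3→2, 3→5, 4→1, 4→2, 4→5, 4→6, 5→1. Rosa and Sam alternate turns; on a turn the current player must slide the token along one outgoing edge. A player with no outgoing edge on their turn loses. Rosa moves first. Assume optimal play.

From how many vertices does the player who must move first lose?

Compute win/loss labels from the base case upward. A position with no move is L. Any other position is W if it can reach an L in one move, else L.
Every edge goes from a vertex to one that appears earlier in the order 1, 6, 5, 2, 4, 3, so processing vertices in that order labels each vertex after all of its successors.
1: no outgoing edge → L
6: no outgoing edge → L
5: W (go to 1, an L position)
2: W (go to 6, an L position)
4: W (go to 6, an L position)
3: W (go to 1, an L position)
The L vertices are 1, 6; that is 2 in all.

2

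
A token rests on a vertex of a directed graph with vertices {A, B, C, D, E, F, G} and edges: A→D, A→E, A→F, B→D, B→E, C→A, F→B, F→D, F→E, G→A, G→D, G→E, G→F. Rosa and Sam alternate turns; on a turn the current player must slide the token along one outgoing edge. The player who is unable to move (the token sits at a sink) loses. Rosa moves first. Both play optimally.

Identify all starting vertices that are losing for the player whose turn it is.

Work bottom-up. With no move the player to move loses. Otherwise the position is W if at least one move leads to an L position for the opponent, and L if every move leads to a W.
Every edge goes from a vertex to one that appears earlier in the order E, D, B, F, A, G, C, so processing vertices in that order labels each vertex after all of its successors.
E: no outgoing edge → L
D: no outgoing edge → L
B: →D(L), so W
F: →D(L), so W
A: →D(L), so W
G: →D(L), so W
C: →A(W) only, which is W, so L
Reading off the rows marked L gives the requested list; there are 3 such vertices.

C, D, E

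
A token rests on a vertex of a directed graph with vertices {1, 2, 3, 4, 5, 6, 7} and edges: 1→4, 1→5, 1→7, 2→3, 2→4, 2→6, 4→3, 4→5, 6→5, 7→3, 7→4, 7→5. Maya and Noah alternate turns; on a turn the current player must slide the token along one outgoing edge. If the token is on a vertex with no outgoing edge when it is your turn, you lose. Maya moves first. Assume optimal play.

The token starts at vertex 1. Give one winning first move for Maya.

Label each position W (a win for the player to move) or L (a loss). A position with no legal move is L; any other position is W exactly when some move reaches an L, and L when every move reaches a W.
Every edge goes from a vertex to one that appears earlier in the order 3, 5, 4, 7, 6, 2, 1, so processing vertices in that order labels each vertex after all of its successors.
3: no outgoing edge → L
5: no outgoing edge → L
4: W (go to 5, an L position)
7: W (go to 5, an L position)
6: W (go to 5, an L position)
2: W (go to 3, an L position)
1: W (go to 5, an L position)
From 1, the L positions reachable in one move are: 5.

Move to 5.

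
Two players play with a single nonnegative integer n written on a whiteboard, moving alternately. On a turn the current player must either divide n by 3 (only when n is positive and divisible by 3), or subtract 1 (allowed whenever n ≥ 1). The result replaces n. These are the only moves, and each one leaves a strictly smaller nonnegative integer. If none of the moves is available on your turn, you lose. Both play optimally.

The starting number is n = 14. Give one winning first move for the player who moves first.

Build the W/L table. Terminal = L. A non-terminal position is W if it has a move to some L; otherwise it is L.
n=0: no move → L
n=1: can move to 0, which is L ⇒ W
n=2: the only move is to 1(W), a W ⇒ L
n=3: can move to 2, which is L ⇒ W
n=4: the only move is to 3(W), a W ⇒ L
n=5: can move to 4, which is L ⇒ W
n=6: can move to 2, which is L ⇒ W
n=7: the only move is to 6(W), a W ⇒ L
n=8: can move to 7, which is L ⇒ W
n=9: moves to 3(W), 8(W); every one is W ⇒ L
n=10: can move to 9, which is L ⇒ W
n=11: the only move is to 10(W), a W ⇒ L
n=12: can move to 4, which is L ⇒ W
n=13: the only move is to 12(W), a W ⇒ L
n=14: can move to 13, which is L ⇒ W
From 14, the L positions reachable in one move are: 13.

Move to 13.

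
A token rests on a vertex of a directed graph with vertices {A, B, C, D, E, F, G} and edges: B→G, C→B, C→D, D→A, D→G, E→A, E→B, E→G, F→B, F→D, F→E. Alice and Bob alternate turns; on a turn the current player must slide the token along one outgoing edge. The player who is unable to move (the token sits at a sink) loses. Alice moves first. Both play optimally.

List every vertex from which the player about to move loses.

A, C, F, G

Label each position W (a win for the player to move) or L (a loss). A position with no legal move is L; any other position is W exactly when some move reaches an L, and L when every move reaches a W.
Every edge goes from a vertex to one that appears earlier in the order G, A, D, B, E, C, F, so processing vertices in that order labels each vertex after all of its successors.
G: no outgoing edge → L
A: no outgoing edge → L
D: can move to A, which is L ⇒ W
B: can move to G, which is L ⇒ W
E: can move to A, which is L ⇒ W
C: moves to B(W), D(W); every one is W ⇒ L
F: moves to E(W), B(W), D(W); every one is W ⇒ L
The losing starting vertices are exactly the entries labelled L in this table (4 of them).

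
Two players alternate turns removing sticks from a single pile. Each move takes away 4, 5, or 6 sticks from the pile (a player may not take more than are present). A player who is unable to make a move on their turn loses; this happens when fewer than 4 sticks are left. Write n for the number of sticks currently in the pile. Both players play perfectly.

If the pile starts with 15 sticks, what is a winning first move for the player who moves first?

Compute win/loss labels from the base case upward. A position with no move is L. Any other position is W if it can reach an L in one move, else L.
n=0: no move → L
n=1: no move → L
n=2: no move → L
n=3: no move → L
n=4: can move to 0, which is L ⇒ W
n=5: can move to 1, which is L ⇒ W
n=6: can move to 2, which is L ⇒ W
n=7: can move to 3, which is L ⇒ W
n=8: can move to 3, which is L ⇒ W
n=9: can move to 3, which is L ⇒ W
n=10: moves to 6(W), 5(W), 4(W); every one is W ⇒ L
n=11: moves to 7(W), 6(W), 5(W); every one is W ⇒ L
n=12: moves to 8(W), 7(W), 6(W); every one is W ⇒ L
n=13: moves to 9(W), 8(W), 7(W); every one is W ⇒ L
n=14: can move to 10, which is L ⇒ W
n=15: can move to 11, which is L ⇒ W
From 15, the L positions reachable in one move are: 11, 10. Any move reaching one of these is winning.

Remove 4, leaving 11.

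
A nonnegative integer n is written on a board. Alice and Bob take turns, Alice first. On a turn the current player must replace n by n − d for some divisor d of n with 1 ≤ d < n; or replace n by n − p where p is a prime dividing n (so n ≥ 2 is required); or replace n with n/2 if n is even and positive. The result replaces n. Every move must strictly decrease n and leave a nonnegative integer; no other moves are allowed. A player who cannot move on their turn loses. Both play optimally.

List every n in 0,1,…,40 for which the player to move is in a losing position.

Build the W/L table. Terminal = L. A non-terminal position is W if it has a move to some L; otherwise it is L.
n=0: no move → L
n=1: no move → L
n=2: can move to 0, which is L ⇒ W
n=3: can move to 0, which is L ⇒ W
n=4: moves to 2(W), 3(W); every one is W ⇒ L
n=5: can move to 0, which is L ⇒ W
n=6: can move to 4, which is L ⇒ W
n=7: can move to 0, which is L ⇒ W
n=8: can move to 4, which is L ⇒ W
n=9: moves to 6(W), 8(W); every one is W ⇒ L
n=10: can move to 9, which is L ⇒ W
n=11: can move to 0, which is L ⇒ W
n=12: can move to 9, which is L ⇒ W
n=13: can move to 0, which is L ⇒ W
n=14: moves to 7(W), 12(W), 13(W); every one is W ⇒ L
n=15: can move to 14, which is L ⇒ W
n=16: can move to 14, which is L ⇒ W
n=17: can move to 0, which is L ⇒ W
n=18: can move to 9, which is L ⇒ W
n=19: can move to 0, which is L ⇒ W
n=20: moves to 10(W), 15(W), 16(W), 18(W), 19(W); every one is W ⇒ L
n=21: can move to 14, which is L ⇒ W
n=22: can move to 20, which is L ⇒ W
n=23: can move to 0, which is L ⇒ W
n=24: can move to 20, which is L ⇒ W
n=25: can move to 20, which is L ⇒ W
n=26: moves to 13(W), 24(W), 25(W); every one is W ⇒ L
n=27: can move to 26, which is L ⇒ W
n=28: can move to 14, which is L ⇒ W
n=29: can move to 0, which is L ⇒ W
n=30: can move to 20, which is L ⇒ W
n=31: can move to 0, which is L ⇒ W
n=32: moves to 16(W), 24(W), 28(W), 30(W), 31(W); every one is W ⇒ L
n=33: can move to 32, which is L ⇒ W
n=34: can move to 32, which is L ⇒ W
n=35: moves to 28(W), 30(W), 34(W); every one is W ⇒ L
n=36: can move to 32, which is L ⇒ W
n=37: can move to 0, which is L ⇒ W
n=38: moves to 19(W), 36(W), 37(W); every one is W ⇒ L
n=39: can move to 26, which is L ⇒ W
n=40: can move to 20, which is L ⇒ W
Reading off the rows marked L gives the requested list; there are 10 such values of n.

0, 1, 4, 9, 14, 20, 26, 32, 35, 38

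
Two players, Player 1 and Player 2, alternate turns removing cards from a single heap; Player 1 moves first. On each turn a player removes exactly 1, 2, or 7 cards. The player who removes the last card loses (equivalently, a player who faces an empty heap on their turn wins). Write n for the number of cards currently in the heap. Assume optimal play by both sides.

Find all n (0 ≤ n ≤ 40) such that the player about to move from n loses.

1, 4, 7, 10, 13, 16, 19, 22, 25, 28, 31, 34, 37, 40

Label each position W (a win for the player to move) or L (a loss). A position with no legal move is W; any other position is W exactly when some move reaches an L, and L when every move reaches a W.
n=0: no move; the opponent has just taken the last card and therefore loses → W
n=1: L (sole option 0(W) is W)
n=2: W (go to 1, an L position)
n=3: W (go to 1, an L position)
n=4: L (options 3(W), 2(W) are all W)
n=5: W (go to 4, an L position)
n=6: W (go to 4, an L position)
n=7: L (options 6(W), 5(W), 0(W) are all W)
n=8: W (go to 7, an L position)
n=9: W (go to 7, an L position)
n=10: L (options 9(W), 8(W), 3(W) are all W)
n=11: W (go to 10, an L position)
n=12: W (go to 10, an L position)
n=13: L (options 12(W), 11(W), 6(W) are all W)
n=14: W (go to 13, an L position)
n=15: W (go to 13, an L position)
n=16: L (options 15(W), 14(W), 9(W) are all W)
n=17: W (go to 16, an L position)
n=18: W (go to 16, an L position)
n=19: L (options 18(W), 17(W), 12(W) are all W)
n=20: W (go to 19, an L position)
n=21: W (go to 19, an L position)
n=22: L (options 21(W), 20(W), 15(W) are all W)
n=23: W (go to 22, an L position)
n=24: W (go to 22, an L position)
n=25: L (options 24(W), 23(W), 18(W) are all W)
n=26: W (go to 25, an L position)
n=27: W (go to 25, an L position)
n=28: L (options 27(W), 26(W), 21(W) are all W)
n=29: W (go to 28, an L position)
n=30: W (go to 28, an L position)
n=31: L (options 30(W), 29(W), 24(W) are all W)
n=32: W (go to 31, an L position)
n=33: W (go to 31, an L position)
n=34: L (options 33(W), 32(W), 27(W) are all W)
n=35: W (go to 34, an L position)
n=36: W (go to 34, an L position)
n=37: L (options 36(W), 35(W), 30(W) are all W)
n=38: W (go to 37, an L position)
n=39: W (go to 37, an L position)
n=40: L (options 39(W), 38(W), 33(W) are all W)
Reading off the rows marked L gives the requested list; there are 14 such values of n.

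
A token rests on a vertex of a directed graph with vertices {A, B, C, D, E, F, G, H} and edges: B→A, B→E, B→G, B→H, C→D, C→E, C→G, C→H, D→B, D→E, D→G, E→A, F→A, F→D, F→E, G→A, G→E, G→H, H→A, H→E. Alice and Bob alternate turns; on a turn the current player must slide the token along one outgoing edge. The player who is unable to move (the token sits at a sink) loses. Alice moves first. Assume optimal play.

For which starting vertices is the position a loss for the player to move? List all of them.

Classify positions by backward induction: terminal positions (no move available) are L. From any other position, the mover wins iff some move reaches an L.
Every edge goes from a vertex to one that appears earlier in the order A, E, H, G, B, D, C, F, so processing vertices in that order labels each vertex after all of its successors.
A: no outgoing edge → L
E: reaches L-position A → W
H: reaches L-position A → W
G: reaches L-position A → W
B: reaches L-position A → W
D: only reaches B(W), G(W), E(W), all W → L
C: reaches L-position D → W
F: reaches L-position D → W
The losing starting vertices are exactly the entries labelled L in this table (2 of them).

A, D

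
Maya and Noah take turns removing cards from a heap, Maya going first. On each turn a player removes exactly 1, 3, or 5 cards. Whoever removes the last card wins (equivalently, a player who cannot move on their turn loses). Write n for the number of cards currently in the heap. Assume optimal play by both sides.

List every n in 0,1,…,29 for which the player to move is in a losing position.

Classify positions by backward induction: terminal positions (no move available) are L. From any other position, the mover wins iff some move reaches an L.
n=0: no move → L
n=1: reaches L-position 0 → W
n=2: only reaches 1(W), which is W → L
n=3: reaches L-position 2 → W
n=4: only reaches 3(W), 1(W), all W → L
n=5: reaches L-position 4 → W
n=6: only reaches 5(W), 3(W), 1(W), all W → L
n=7: reaches L-position 6 → W
n=8: only reaches 7(W), 5(W), 3(W), all W → L
n=9: reaches L-position 8 → W
n=10: only reaches 9(W), 7(W), 5(W), all W → L
n=11: reaches L-position 10 → W
n=12: only reaches 11(W), 9(W), 7(W), all W → L
n=13: reaches L-position 12 → W
n=14: only reaches 13(W), 11(W), 9(W), all W → L
n=15: reaches L-position 14 → W
n=16: only reaches 15(W), 13(W), 11(W), all W → L
n=17: reaches L-position 16 → W
n=18: only reaches 17(W), 15(W), 13(W), all W → L
n=19: reaches L-position 18 → W
n=20: only reaches 19(W), 17(W), 15(W), all W → L
n=21: reaches L-position 20 → W
n=22: only reaches 21(W), 19(W), 17(W), all W → L
n=23: reaches L-position 22 → W
n=24: only reaches 23(W), 21(W), 19(W), all W → L
n=25: reaches L-position 24 → W
n=26: only reaches 25(W), 23(W), 21(W), all W → L
n=27: reaches L-position 26 → W
n=28: only reaches 27(W), 25(W), 23(W), all W → L
n=29: reaches L-position 28 → W
Reading off the rows marked L gives the requested list; there are 15 such values of n.

0, 2, 4, 6, 8, 10, 12, 14, 16, 18, 20, 22, 24, 26, 28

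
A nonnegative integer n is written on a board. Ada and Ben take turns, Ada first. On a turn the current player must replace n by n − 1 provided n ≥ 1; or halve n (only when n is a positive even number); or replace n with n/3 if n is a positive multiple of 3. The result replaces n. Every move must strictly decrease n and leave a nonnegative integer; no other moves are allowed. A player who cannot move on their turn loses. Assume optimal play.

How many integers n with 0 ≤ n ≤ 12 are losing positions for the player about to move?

Build the W/L table. Terminal = L. A non-terminal position is W if it has a move to some L; otherwise it is L.
n=0: no move → L
n=1: W (go to 0, an L position)
n=2: L (sole option 1(W) is W)
n=3: W (go to 2, an L position)
n=4: W (go to 2, an L position)
n=5: L (sole option 4(W) is W)
n=6: W (go to 2, an L position)
n=7: L (sole option 6(W) is W)
n=8: W (go to 7, an L position)
n=9: L (options 3(W), 8(W) are all W)
n=10: W (go to 5, an L position)
n=11: L (sole option 10(W) is W)
n=12: W (go to 11, an L position)
L entries with 0 ≤ n ≤ 12: n = 0, 2, 5, 7, 9, 11; that makes 6.

6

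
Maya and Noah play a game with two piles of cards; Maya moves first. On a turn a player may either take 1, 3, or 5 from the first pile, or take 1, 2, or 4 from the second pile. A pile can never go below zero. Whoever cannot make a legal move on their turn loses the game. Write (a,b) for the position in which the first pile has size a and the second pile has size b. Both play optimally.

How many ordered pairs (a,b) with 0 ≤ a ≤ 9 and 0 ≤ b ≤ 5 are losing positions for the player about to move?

20

Work bottom-up. With no move the player to move loses. Otherwise the position is W if at least one move leads to an L position for the opponent, and L if every move leads to a W.
Every move lowers a or b (never raises either), so fill the grid row by row in increasing a, and left to right within a row: each cell's successors are then already labelled.
      b=0  b=1  b=2  b=3  b=4  b=5
a=0:    L    W    W    L    W    W
a=1:    W    L    W    W    L    W
a=2:    L    W    W    L    W    W
a=3:    W    L    W    W    L    W
a=4:    L    W    W    L    W    W
a=5:    W    L    W    W    L    W
a=6:    L    W    W    L    W    W
a=7:    W    L    W    W    L    W
a=8:    L    W    W    L    W    W
a=9:    W    L    W    W    L    W
Cells with no legal move (terminal, hence L): (0,0).
The remaining L cells, each justified by listing all of its moves:
(0,3): only reaches (0,2)(W), (0,1)(W), all W → L
(1,1): only reaches (0,1)(W), (1,0)(W), all W → L
(1,4): only reaches (0,4)(W), (1,3)(W), (1,2)(W), (1,0)(W), all W → L
(2,0): only reaches (1,0)(W), which is W → L
(2,3): only reaches (1,3)(W), (2,2)(W), (2,1)(W), all W → L
(3,1): only reaches (2,1)(W), (0,1)(W), (3,0)(W), all W → L
(3,4): only reaches (2,4)(W), (0,4)(W), (3,3)(W), (3,2)(W), (3,0)(W), all W → L
(4,0): only reaches (3,0)(W), (1,0)(W), all W → L
(4,3): only reaches (3,3)(W), (1,3)(W), (4,2)(W), (4,1)(W), all W → L
(5,1): only reaches (4,1)(W), (2,1)(W), (0,1)(W), (5,0)(W), all W → L
(5,4): only reaches (4,4)(W), (2,4)(W), (0,4)(W), (5,3)(W), (5,2)(W), (5,0)(W), all W → L
(6,0): only reaches (5,0)(W), (3,0)(W), (1,0)(W), all W → L
(6,3): only reaches (5,3)(W), (3,3)(W), (1,3)(W), (6,2)(W), (6,1)(W), all W → L
(7,1): only reaches (6,1)(W), (4,1)(W), (2,1)(W), (7,0)(W), all W → L
(7,4): only reaches (6,4)(W), (4,4)(W), (2,4)(W), (7,3)(W), (7,2)(W), (7,0)(W), all W → L
(8,0): only reaches (7,0)(W), (5,0)(W), (3,0)(W), all W → L
(8,3): only reaches (7,3)(W), (5,3)(W), (3,3)(W), (8,2)(W), (8,1)(W), all W → L
(9,1): only reaches (8,1)(W), (6,1)(W), (4,1)(W), (9,0)(W), all W → L
(9,4): only reaches (8,4)(W), (6,4)(W), (4,4)(W), (9,3)(W), (9,2)(W), (9,0)(W), all W → L
Every other cell has at least one move into one of the L cells above, so it is W.
L cells per row: a=0: 2, a=1: 2, a=2: 2, a=3: 2, a=4: 2, a=5: 2, a=6: 2, a=7: 2, a=8: 2, a=9: 2; total 20.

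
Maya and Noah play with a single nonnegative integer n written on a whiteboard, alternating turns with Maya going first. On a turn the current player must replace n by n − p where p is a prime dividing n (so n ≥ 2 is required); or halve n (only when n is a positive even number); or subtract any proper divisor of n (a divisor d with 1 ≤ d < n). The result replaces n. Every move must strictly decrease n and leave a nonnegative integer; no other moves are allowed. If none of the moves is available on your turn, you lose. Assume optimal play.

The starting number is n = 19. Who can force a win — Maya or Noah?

Use the standard recursion: the mover loses at a terminal position; elsewhere, the mover wins exactly when some move hands the opponent an L position.
n=0: no move → L
n=1: no move → L
n=2: W (go to 0, an L position)
n=3: W (go to 0, an L position)
n=4: L (options 2(W), 3(W) are all W)
n=5: W (go to 0, an L position)
n=6: W (go to 4, an L position)
n=7: W (go to 0, an L position)
n=8: W (go to 4, an L position)
n=9: L (options 6(W), 8(W) are all W)
n=10: W (go to 9, an L position)
n=11: W (go to 0, an L position)
n=12: W (go to 9, an L position)
n=13: W (go to 0, an L position)
n=14: L (options 7(W), 12(W), 13(W) are all W)
n=15: W (go to 14, an L position)
n=16: W (go to 14, an L position)
n=17: W (go to 0, an L position)
n=18: W (go to 9, an L position)
n=19: W (go to 0, an L position)
The starting position 19 is W: Maya should move to 0, handing over an L position.

Maya wins.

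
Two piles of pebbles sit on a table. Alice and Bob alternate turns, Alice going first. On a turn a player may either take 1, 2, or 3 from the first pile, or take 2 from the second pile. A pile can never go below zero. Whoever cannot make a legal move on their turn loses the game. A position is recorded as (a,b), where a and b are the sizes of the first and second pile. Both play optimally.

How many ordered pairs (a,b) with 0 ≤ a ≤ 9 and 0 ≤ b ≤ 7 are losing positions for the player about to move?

24

Use the standard recursion: the mover loses at a terminal position; elsewhere, the mover wins exactly when some move hands the opponent an L position.
Every move lowers a or b (never raises either), so fill the grid row by row in increasing a, and left to right within a row: each cell's successors are then already labelled.
      b=0  b=1  b=2  b=3  b=4  b=5  b=6  b=7
a=0:    L    L    W    W    L    L    W    W
a=1:    W    W    L    L    W    W    L    L
a=2:    W    W    W    W    W    W    W    W
a=3:    W    W    W    W    W    W    W    W
a=4:    L    L    W    W    L    L    W    W
a=5:    W    W    L    L    W    W    L    L
a=6:    W    W    W    W    W    W    W    W
a=7:    W    W    W    W    W    W    W    W
a=8:    L    L    W    W    L    L    W    W
a=9:    W    W    L    L    W    W    L    L
Cells with no legal move (terminal, hence L): (0,0), (0,1).
The remaining L cells, each justified by listing all of its moves:
(0,4): →(0,2)(W) only, which is W, so L
(0,5): →(0,3)(W) only, which is W, so L
(1,2): →(0,2)(W), (1,0)(W) — all W, so L
(1,3): →(0,3)(W), (1,1)(W) — all W, so L
(1,6): →(0,6)(W), (1,4)(W) — all W, so L
(1,7): →(0,7)(W), (1,5)(W) — all W, so L
(4,0): →(3,0)(W), (2,0)(W), (1,0)(W) — all W, so L
(4,1): →(3,1)(W), (2,1)(W), (1,1)(W) — all W, so L
(4,4): →(3,4)(W), (2,4)(W), (1,4)(W), (4,2)(W) — all W, so L
(4,5): →(3,5)(W), (2,5)(W), (1,5)(W), (4,3)(W) — all W, so L
(5,2): →(4,2)(W), (3,2)(W), (2,2)(W), (5,0)(W) — all W, so L
(5,3): →(4,3)(W), (3,3)(W), (2,3)(W), (5,1)(W) — all W, so L
(5,6): →(4,6)(W), (3,6)(W), (2,6)(W), (5,4)(W) — all W, so L
(5,7): →(4,7)(W), (3,7)(W), (2,7)(W), (5,5)(W) — all W, so L
(8,0): →(7,0)(W), (6,0)(W), (5,0)(W) — all W, so L
(8,1): →(7,1)(W), (6,1)(W), (5,1)(W) — all W, so L
(8,4): →(7,4)(W), (6,4)(W), (5,4)(W), (8,2)(W) — all W, so L
(8,5): →(7,5)(W), (6,5)(W), (5,5)(W), (8,3)(W) — all W, so L
(9,2): →(8,2)(W), (7,2)(W), (6,2)(W), (9,0)(W) — all W, so L
(9,3): →(8,3)(W), (7,3)(W), (6,3)(W), (9,1)(W) — all W, so L
(9,6): →(8,6)(W), (7,6)(W), (6,6)(W), (9,4)(W) — all W, so L
(9,7): →(8,7)(W), (7,7)(W), (6,7)(W), (9,5)(W) — all W, so L
Every other cell has at least one move into one of the L cells above, so it is W.
L cells per row: a=0: 4, a=1: 4, a=2: 0, a=3: 0, a=4: 4, a=5: 4, a=6: 0, a=7: 0, a=8: 4, a=9: 4; total 24.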